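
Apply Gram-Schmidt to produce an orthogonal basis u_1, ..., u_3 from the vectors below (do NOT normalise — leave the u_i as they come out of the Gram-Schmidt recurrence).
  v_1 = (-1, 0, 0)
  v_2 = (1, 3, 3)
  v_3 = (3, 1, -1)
Orthogonal basis:
  u_1 = (-1, 0, 0)
  u_2 = (0, 3, 3)
  u_3 = (0, 1, -1)

Apply the Gram-Schmidt recurrence
  u_1 = v_1
  u_i = v_i − Σ_{j<i} ((v_i · u_j) / (u_j · u_j)) · u_j.

Step by step this gives:
  u_1 = (-1, 0, 0)
  u_2 = (0, 3, 3)
  u_3 = (0, 1, -1)

Orthogonality check:
  u_2 · u_1 = 0 (should be 0)
  u_3 · u_1 = 0 (should be 0)
  u_3 · u_2 = 0 (should be 0)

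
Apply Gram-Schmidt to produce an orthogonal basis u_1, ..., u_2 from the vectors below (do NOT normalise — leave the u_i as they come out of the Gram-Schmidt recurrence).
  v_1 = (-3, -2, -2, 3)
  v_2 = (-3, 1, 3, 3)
Orthogonal basis:
  u_1 = (-3, -2, -2, 3)
  u_2 = (-24/13, 23/13, 49/13, 24/13)

Apply the Gram-Schmidt recurrence
  u_1 = v_1
  u_i = v_i − Σ_{j<i} ((v_i · u_j) / (u_j · u_j)) · u_j.

Step by step this gives:
  u_1 = (-3, -2, -2, 3)
  u_2 = (-24/13, 23/13, 49/13, 24/13)

Orthogonality check:
  u_2 · u_1 = 0 (should be 0)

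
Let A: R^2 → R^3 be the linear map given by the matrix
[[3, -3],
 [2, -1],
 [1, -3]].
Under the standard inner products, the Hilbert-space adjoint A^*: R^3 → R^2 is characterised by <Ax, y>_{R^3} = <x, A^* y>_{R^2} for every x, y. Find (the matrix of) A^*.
A^* = A^T =
[[3, 2, 1],
 [-3, -1, -3]]

For real matrices with standard dot products, the defining identity <Ax, y> = <x, A^* y> gives (Ax)^T y = x^T (A^*) y, i.e. x^T A^T y = x^T (A^*) y. Since this holds for all x, y, we must have A^* = A^T. Therefore
A^* =
[[3, 2, 1],
 [-3, -1, -3]].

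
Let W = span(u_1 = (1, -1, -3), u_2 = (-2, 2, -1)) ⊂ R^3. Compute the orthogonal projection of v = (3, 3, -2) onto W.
proj_W(v) = (0, 0, -2)

Set up U = [u_1 | ... | u_2] ∈ R^(3×2). The projector onto W = col(U) is P = U (U^T U)^(-1) U^T.
Compute U^T U =
  [11, -1]
  [-1, 9],
and U^T v = (6, 2).
Solve U^T U · c = U^T v for the coefficients: c = (4/7, 2/7). The projection is proj_W(v) = U c.
Check: (v - proj_W(v)) · u_1 = 0  (should be 0).
Check: (v - proj_W(v)) · u_2 = 0  (should be 0).
Result: proj_W(v) = (0, 0, -2).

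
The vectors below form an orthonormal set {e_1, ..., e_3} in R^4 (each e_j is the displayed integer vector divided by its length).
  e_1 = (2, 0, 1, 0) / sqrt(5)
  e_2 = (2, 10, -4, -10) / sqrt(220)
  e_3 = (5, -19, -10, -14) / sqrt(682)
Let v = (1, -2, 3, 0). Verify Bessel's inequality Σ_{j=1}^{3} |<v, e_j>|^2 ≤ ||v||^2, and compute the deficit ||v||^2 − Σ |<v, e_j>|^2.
Σ |<v, e_j>|^2 = 579/62; ||v||^2 = 14; deficit = 289/62

Write each e_j = u_j / sqrt(<u_j, u_j>) where u_j is the displayed integer vector. Then <v, e_j> = <v, u_j> / sqrt(<u_j, u_j>), so |<v, e_j>|^2 = <v, u_j>^2 / <u_j, u_j>.
Coefficients: <v, e_1> = 5/sqrt(5), <v, e_2> = -30/sqrt(220), <v, e_3> = 13/sqrt(682).
Square and sum: Σ |<v, e_j>|^2 = 579/62.
Compute ||v||^2 = v·v = 14.
Deficit = 14 − 579/62 = 289/62 ≥ 0, confirming Bessel's inequality. (The deficit equals ||v − Σ <v,e_j> e_j||^2, the squared distance from v to span{e_j}.)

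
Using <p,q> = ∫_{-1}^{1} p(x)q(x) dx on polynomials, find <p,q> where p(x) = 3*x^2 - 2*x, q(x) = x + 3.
<p,q> = 14/3

Expand the product: p(x)·q(x) = 3*x^3 + 7*x^2 - 6*x.
∫_{-1}^{1} of each monomial x^k gives [2/(k+1) if k even, 0 if k odd]. Integrating term-by-term (or equivalently evaluating the antiderivative F(x) = 3*x^4/4 + 7*x^3/3 - 3*x^2 at the endpoints):
  F(1) − F(−1) = 1/12 − (-55/12) = 14/3.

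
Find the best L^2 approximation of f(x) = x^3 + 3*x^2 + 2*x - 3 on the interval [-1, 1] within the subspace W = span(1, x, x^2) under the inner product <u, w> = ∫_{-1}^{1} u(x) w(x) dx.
g(x) = 3*x^2 + 13*x/5 - 3

The best approximation g ∈ W is the orthogonal projection of f onto W. Writing g = a_0 + a_1 x + a_2 x^2, the coefficients solve the normal equations G · a = b where
  G_{ij} = <φ_i, φ_j> and b_i = <f, φ_i>, with φ_0 = 1, φ_1 = x, φ_2 = x^2.
G =
  [2, 0, 2/3]
  [0, 2/3, 0]
  [2/3, 0, 2/5],
b = (-4, 26/15, -4/5).
Solving gives a_0 = -3, a_1 = 13/5, a_2 = 3, so
  g(x) = 3*x^2 + 13*x/5 - 3.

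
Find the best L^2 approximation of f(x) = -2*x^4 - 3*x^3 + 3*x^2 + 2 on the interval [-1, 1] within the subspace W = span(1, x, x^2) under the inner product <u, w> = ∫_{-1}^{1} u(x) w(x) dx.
g(x) = 9*x^2/7 - 9*x/5 + 76/35

The best approximation g ∈ W is the orthogonal projection of f onto W. Writing g = a_0 + a_1 x + a_2 x^2, the coefficients solve the normal equations G · a = b where
  G_{ij} = <φ_i, φ_j> and b_i = <f, φ_i>, with φ_0 = 1, φ_1 = x, φ_2 = x^2.
G =
  [2, 0, 2/3]
  [0, 2/3, 0]
  [2/3, 0, 2/5],
b = (26/5, -6/5, 206/105).
Solving gives a_0 = 76/35, a_1 = -9/5, a_2 = 9/7, so
  g(x) = 9*x^2/7 - 9*x/5 + 76/35.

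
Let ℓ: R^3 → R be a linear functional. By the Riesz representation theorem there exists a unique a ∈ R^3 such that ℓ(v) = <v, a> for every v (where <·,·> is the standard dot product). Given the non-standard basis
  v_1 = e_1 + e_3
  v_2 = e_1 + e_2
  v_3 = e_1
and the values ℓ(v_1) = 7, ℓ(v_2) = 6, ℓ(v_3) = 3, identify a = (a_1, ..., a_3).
a = (3, 3, 4)

Write a = (a_1, ..., a_3) in the standard basis. For each basis vector v_i, ℓ(v_i) = <v_i, a> is a linear equation in the a_j's. Collect the n equations into a matrix system V a = ℓ, where row i of V is v_i (expressed in the standard basis). Since V is invertible (lower-triangular with 1s on the diagonal, up to permutation), solve by back-substitution:
  V =
[[1, 0, 1],
 [1, 1, 0],
 [1, 0, 0]]
  V a = (7, 6, 3)
Solving gives a = (3, 3, 4).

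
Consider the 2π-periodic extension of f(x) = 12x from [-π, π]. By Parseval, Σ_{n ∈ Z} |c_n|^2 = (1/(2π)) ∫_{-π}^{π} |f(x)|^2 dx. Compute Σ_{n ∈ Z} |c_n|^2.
Σ |c_n|^2 = 48π^2

Expand and integrate term by term over [-π, π]:
  ∫ (12x)^2 dx = 144·(2π^3/3); ∫ 2·12·(0)·x dx = 0 (odd integrand); ∫ 0^2 dx = 0·2π.
So (1/(2π)) ∫_{-π}^{π} (12x)^2 dx = 144π^2/3 + 0 = 48π^2.
Parseval ⇒ Σ |c_n|^2 = 48π^2.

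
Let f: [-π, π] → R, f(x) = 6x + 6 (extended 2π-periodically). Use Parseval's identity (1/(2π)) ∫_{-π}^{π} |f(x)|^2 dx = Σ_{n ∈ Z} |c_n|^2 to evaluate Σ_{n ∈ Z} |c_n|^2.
Σ |c_n|^2 = 12π^2 + 36

Expand and integrate term by term over [-π, π]:
  ∫ (6x)^2 dx = 36·(2π^3/3); ∫ 2·6·(6)·x dx = 0 (odd integrand); ∫ 6^2 dx = 36·2π.
So (1/(2π)) ∫_{-π}^{π} (6x + 6)^2 dx = 36π^2/3 + 36 = 12π^2 + 36.
Parseval ⇒ Σ |c_n|^2 = 12π^2 + 36.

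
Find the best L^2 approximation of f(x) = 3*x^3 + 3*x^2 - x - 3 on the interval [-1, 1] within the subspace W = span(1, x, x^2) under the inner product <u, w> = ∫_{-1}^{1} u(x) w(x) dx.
g(x) = 3*x^2 + 4*x/5 - 3

The best approximation g ∈ W is the orthogonal projection of f onto W. Writing g = a_0 + a_1 x + a_2 x^2, the coefficients solve the normal equations G · a = b where
  G_{ij} = <φ_i, φ_j> and b_i = <f, φ_i>, with φ_0 = 1, φ_1 = x, φ_2 = x^2.
G =
  [2, 0, 2/3]
  [0, 2/3, 0]
  [2/3, 0, 2/5],
b = (-4, 8/15, -4/5).
Solving gives a_0 = -3, a_1 = 4/5, a_2 = 3, so
  g(x) = 3*x^2 + 4*x/5 - 3.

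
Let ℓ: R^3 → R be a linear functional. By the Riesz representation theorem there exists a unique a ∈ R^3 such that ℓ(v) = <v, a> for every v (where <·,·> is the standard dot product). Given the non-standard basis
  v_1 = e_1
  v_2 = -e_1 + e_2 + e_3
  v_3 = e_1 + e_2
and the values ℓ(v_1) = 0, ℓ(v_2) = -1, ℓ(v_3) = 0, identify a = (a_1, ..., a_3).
a = (0, 0, -1)

Write a = (a_1, ..., a_3) in the standard basis. For each basis vector v_i, ℓ(v_i) = <v_i, a> is a linear equation in the a_j's. Collect the n equations into a matrix system V a = ℓ, where row i of V is v_i (expressed in the standard basis). Since V is invertible (lower-triangular with 1s on the diagonal, up to permutation), solve by back-substitution:
  V =
[[1, 0, 0],
 [-1, 1, 1],
 [1, 1, 0]]
  V a = (0, -1, 0)
Solving gives a = (0, 0, -1).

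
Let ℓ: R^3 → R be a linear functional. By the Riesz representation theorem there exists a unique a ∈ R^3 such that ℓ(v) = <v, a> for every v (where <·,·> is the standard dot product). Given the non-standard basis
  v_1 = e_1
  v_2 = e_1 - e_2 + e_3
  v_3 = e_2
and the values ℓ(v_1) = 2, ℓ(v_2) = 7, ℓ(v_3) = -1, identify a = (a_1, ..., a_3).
a = (2, -1, 4)

Write a = (a_1, ..., a_3) in the standard basis. For each basis vector v_i, ℓ(v_i) = <v_i, a> is a linear equation in the a_j's. Collect the n equations into a matrix system V a = ℓ, where row i of V is v_i (expressed in the standard basis). Since V is invertible (lower-triangular with 1s on the diagonal, up to permutation), solve by back-substitution:
  V =
[[1, 0, 0],
 [1, -1, 1],
 [0, 1, 0]]
  V a = (2, 7, -1)
Solving gives a = (2, -1, 4).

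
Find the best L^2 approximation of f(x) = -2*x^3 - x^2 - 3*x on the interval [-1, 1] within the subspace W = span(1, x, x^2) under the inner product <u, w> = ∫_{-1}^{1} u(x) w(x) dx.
g(x) = -x^2 - 21*x/5

The best approximation g ∈ W is the orthogonal projection of f onto W. Writing g = a_0 + a_1 x + a_2 x^2, the coefficients solve the normal equations G · a = b where
  G_{ij} = <φ_i, φ_j> and b_i = <f, φ_i>, with φ_0 = 1, φ_1 = x, φ_2 = x^2.
G =
  [2, 0, 2/3]
  [0, 2/3, 0]
  [2/3, 0, 2/5],
b = (-2/3, -14/5, -2/5).
Solving gives a_0 = 0, a_1 = -21/5, a_2 = -1, so
  g(x) = -x^2 - 21*x/5.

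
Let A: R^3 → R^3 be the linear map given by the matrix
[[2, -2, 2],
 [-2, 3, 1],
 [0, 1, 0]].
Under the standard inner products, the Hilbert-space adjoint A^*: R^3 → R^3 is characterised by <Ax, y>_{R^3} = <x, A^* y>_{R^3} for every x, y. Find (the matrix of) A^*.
A^* = A^T =
[[2, -2, 0],
 [-2, 3, 1],
 [2, 1, 0]]

For real matrices with standard dot products, the defining identity <Ax, y> = <x, A^* y> gives (Ax)^T y = x^T (A^*) y, i.e. x^T A^T y = x^T (A^*) y. Since this holds for all x, y, we must have A^* = A^T. Therefore
A^* =
[[2, -2, 0],
 [-2, 3, 1],
 [2, 1, 0]].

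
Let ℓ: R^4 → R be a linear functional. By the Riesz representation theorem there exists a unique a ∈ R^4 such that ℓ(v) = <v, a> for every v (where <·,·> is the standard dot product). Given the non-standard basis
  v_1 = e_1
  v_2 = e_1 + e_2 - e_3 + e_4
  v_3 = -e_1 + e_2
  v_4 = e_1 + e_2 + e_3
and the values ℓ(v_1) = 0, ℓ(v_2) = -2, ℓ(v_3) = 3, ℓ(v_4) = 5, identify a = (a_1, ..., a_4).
a = (0, 3, 2, -3)

Write a = (a_1, ..., a_4) in the standard basis. For each basis vector v_i, ℓ(v_i) = <v_i, a> is a linear equation in the a_j's. Collect the n equations into a matrix system V a = ℓ, where row i of V is v_i (expressed in the standard basis). Since V is invertible (lower-triangular with 1s on the diagonal, up to permutation), solve by back-substitution:
  V =
[[1, 0, 0, 0],
 [1, 1, -1, 1],
 [-1, 1, 0, 0],
 [1, 1, 1, 0]]
  V a = (0, -2, 3, 5)
Solving gives a = (0, 3, 2, -3).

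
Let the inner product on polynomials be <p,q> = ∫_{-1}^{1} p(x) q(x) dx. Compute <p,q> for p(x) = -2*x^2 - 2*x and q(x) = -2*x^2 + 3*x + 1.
<p,q> = -56/15

Expand the product: p(x)·q(x) = 4*x^4 - 2*x^3 - 8*x^2 - 2*x.
∫_{-1}^{1} of each monomial x^k gives [2/(k+1) if k even, 0 if k odd]. Integrating term-by-term (or equivalently evaluating the antiderivative F(x) = 4*x^5/5 - x^4/2 - 8*x^3/3 - x^2 at the endpoints):
  F(1) − F(−1) = -101/30 − (11/30) = -56/15.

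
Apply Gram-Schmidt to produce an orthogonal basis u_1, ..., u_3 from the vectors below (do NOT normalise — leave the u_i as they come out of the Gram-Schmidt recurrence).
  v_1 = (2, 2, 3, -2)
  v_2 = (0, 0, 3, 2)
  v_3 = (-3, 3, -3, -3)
Orthogonal basis:
  u_1 = (2, 2, 3, -2)
  u_2 = (-10/21, -10/21, 16/7, 52/21)
  u_3 = (-102/31, 84/31, 6/31, -9/31)

Apply the Gram-Schmidt recurrence
  u_1 = v_1
  u_i = v_i − Σ_{j<i} ((v_i · u_j) / (u_j · u_j)) · u_j.

Step by step this gives:
  u_1 = (2, 2, 3, -2)
  u_2 = (-10/21, -10/21, 16/7, 52/21)
  u_3 = (-102/31, 84/31, 6/31, -9/31)

Orthogonality check:
  u_2 · u_1 = 0 (should be 0)
  u_3 · u_1 = 0 (should be 0)
  u_3 · u_2 = 0 (should be 0)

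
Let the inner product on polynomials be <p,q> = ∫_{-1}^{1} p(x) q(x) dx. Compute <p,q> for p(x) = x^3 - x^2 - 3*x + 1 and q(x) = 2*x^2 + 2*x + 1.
<p,q> = -4/3

Expand the product: p(x)·q(x) = 2*x^5 - 7*x^3 - 5*x^2 - x + 1.
∫_{-1}^{1} of each monomial x^k gives [2/(k+1) if k even, 0 if k odd]. Integrating term-by-term (or equivalently evaluating the antiderivative F(x) = x^6/3 - 7*x^4/4 - 5*x^3/3 - x^2/2 + x at the endpoints):
  F(1) − F(−1) = -31/12 − (-5/4) = -4/3.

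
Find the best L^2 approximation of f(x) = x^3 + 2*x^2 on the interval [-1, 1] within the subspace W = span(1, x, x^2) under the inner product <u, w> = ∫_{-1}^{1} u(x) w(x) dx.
g(x) = 2*x^2 + 3*x/5

The best approximation g ∈ W is the orthogonal projection of f onto W. Writing g = a_0 + a_1 x + a_2 x^2, the coefficients solve the normal equations G · a = b where
  G_{ij} = <φ_i, φ_j> and b_i = <f, φ_i>, with φ_0 = 1, φ_1 = x, φ_2 = x^2.
G =
  [2, 0, 2/3]
  [0, 2/3, 0]
  [2/3, 0, 2/5],
b = (4/3, 2/5, 4/5).
Solving gives a_0 = 0, a_1 = 3/5, a_2 = 2, so
  g(x) = 2*x^2 + 3*x/5.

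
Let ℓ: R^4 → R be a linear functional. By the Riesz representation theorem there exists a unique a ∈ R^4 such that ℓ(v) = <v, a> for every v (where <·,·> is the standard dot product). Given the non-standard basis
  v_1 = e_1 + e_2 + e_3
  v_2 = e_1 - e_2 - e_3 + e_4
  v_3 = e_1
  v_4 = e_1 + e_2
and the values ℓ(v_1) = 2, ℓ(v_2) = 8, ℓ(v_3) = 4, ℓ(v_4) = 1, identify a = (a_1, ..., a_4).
a = (4, -3, 1, 2)

Write a = (a_1, ..., a_4) in the standard basis. For each basis vector v_i, ℓ(v_i) = <v_i, a> is a linear equation in the a_j's. Collect the n equations into a matrix system V a = ℓ, where row i of V is v_i (expressed in the standard basis). Since V is invertible (lower-triangular with 1s on the diagonal, up to permutation), solve by back-substitution:
  V =
[[1, 1, 1, 0],
 [1, -1, -1, 1],
 [1, 0, 0, 0],
 [1, 1, 0, 0]]
  V a = (2, 8, 4, 1)
Solving gives a = (4, -3, 1, 2).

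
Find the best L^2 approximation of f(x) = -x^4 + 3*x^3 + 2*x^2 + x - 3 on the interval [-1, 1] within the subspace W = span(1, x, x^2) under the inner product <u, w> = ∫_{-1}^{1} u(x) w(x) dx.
g(x) = 8*x^2/7 + 14*x/5 - 102/35

The best approximation g ∈ W is the orthogonal projection of f onto W. Writing g = a_0 + a_1 x + a_2 x^2, the coefficients solve the normal equations G · a = b where
  G_{ij} = <φ_i, φ_j> and b_i = <f, φ_i>, with φ_0 = 1, φ_1 = x, φ_2 = x^2.
G =
  [2, 0, 2/3]
  [0, 2/3, 0]
  [2/3, 0, 2/5],
b = (-76/15, 28/15, -52/35).
Solving gives a_0 = -102/35, a_1 = 14/5, a_2 = 8/7, so
  g(x) = 8*x^2/7 + 14*x/5 - 102/35.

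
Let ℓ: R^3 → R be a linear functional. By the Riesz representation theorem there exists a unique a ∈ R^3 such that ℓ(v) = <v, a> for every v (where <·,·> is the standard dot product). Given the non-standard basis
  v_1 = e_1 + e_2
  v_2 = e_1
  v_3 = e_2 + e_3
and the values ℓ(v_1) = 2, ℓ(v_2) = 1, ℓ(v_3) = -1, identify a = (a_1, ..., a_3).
a = (1, 1, -2)

Write a = (a_1, ..., a_3) in the standard basis. For each basis vector v_i, ℓ(v_i) = <v_i, a> is a linear equation in the a_j's. Collect the n equations into a matrix system V a = ℓ, where row i of V is v_i (expressed in the standard basis). Since V is invertible (lower-triangular with 1s on the diagonal, up to permutation), solve by back-substitution:
  V =
[[1, 1, 0],
 [1, 0, 0],
 [0, 1, 1]]
  V a = (2, 1, -1)
Solving gives a = (1, 1, -2).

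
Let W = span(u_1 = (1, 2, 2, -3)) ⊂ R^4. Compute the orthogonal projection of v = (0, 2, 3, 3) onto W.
proj_W(v) = (1/18, 1/9, 1/9, -1/6)

Set up U = [u_1 | ... | u_1] ∈ R^(4×1). The projector onto W = col(U) is P = U (U^T U)^(-1) U^T.
Compute U^T U =
  [18],
and U^T v = (1).
Solve U^T U · c = U^T v for the coefficients: c = (1/18). The projection is proj_W(v) = U c.
Check: (v - proj_W(v)) · u_1 = 0  (should be 0).
Result: proj_W(v) = (1/18, 1/9, 1/9, -1/6).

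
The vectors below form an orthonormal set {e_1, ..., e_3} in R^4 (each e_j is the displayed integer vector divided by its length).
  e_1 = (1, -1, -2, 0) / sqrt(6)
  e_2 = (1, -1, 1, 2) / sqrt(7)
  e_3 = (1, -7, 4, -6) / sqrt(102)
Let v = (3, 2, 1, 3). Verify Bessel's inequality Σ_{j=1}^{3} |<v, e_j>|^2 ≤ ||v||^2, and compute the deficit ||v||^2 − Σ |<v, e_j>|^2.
Σ |<v, e_j>|^2 = 1837/119; ||v||^2 = 23; deficit = 900/119

Write each e_j = u_j / sqrt(<u_j, u_j>) where u_j is the displayed integer vector. Then <v, e_j> = <v, u_j> / sqrt(<u_j, u_j>), so |<v, e_j>|^2 = <v, u_j>^2 / <u_j, u_j>.
Coefficients: <v, e_1> = -1/sqrt(6), <v, e_2> = 8/sqrt(7), <v, e_3> = -25/sqrt(102).
Square and sum: Σ |<v, e_j>|^2 = 1837/119.
Compute ||v||^2 = v·v = 23.
Deficit = 23 − 1837/119 = 900/119 ≥ 0, confirming Bessel's inequality. (The deficit equals ||v − Σ <v,e_j> e_j||^2, the squared distance from v to span{e_j}.)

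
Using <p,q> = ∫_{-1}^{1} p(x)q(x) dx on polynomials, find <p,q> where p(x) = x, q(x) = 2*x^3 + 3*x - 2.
<p,q> = 14/5

Expand the product: p(x)·q(x) = 2*x^4 + 3*x^2 - 2*x.
∫_{-1}^{1} of each monomial x^k gives [2/(k+1) if k even, 0 if k odd]. Integrating term-by-term (or equivalently evaluating the antiderivative F(x) = 2*x^5/5 + x^3 - x^2 at the endpoints):
  F(1) − F(−1) = 2/5 − (-12/5) = 14/5.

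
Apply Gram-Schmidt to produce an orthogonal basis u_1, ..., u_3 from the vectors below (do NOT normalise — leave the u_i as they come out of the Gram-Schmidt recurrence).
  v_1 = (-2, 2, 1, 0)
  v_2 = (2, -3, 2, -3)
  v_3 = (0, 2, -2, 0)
Orthogonal basis:
  u_1 = (-2, 2, 1, 0)
  u_2 = (2/9, -11/9, 26/9, -3)
  u_3 = (46/85, 87/85, -82/85, -111/85)

Apply the Gram-Schmidt recurrence
  u_1 = v_1
  u_i = v_i − Σ_{j<i} ((v_i · u_j) / (u_j · u_j)) · u_j.

Step by step this gives:
  u_1 = (-2, 2, 1, 0)
  u_2 = (2/9, -11/9, 26/9, -3)
  u_3 = (46/85, 87/85, -82/85, -111/85)

Orthogonality check:
  u_2 · u_1 = 0 (should be 0)
  u_3 · u_1 = 0 (should be 0)
  u_3 · u_2 = 0 (should be 0)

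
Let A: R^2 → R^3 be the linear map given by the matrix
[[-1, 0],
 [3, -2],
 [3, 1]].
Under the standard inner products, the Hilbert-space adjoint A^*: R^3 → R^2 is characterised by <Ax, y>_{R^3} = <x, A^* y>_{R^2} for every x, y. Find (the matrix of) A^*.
A^* = A^T =
[[-1, 3, 3],
 [0, -2, 1]]

For real matrices with standard dot products, the defining identity <Ax, y> = <x, A^* y> gives (Ax)^T y = x^T (A^*) y, i.e. x^T A^T y = x^T (A^*) y. Since this holds for all x, y, we must have A^* = A^T. Therefore
A^* =
[[-1, 3, 3],
 [0, -2, 1]].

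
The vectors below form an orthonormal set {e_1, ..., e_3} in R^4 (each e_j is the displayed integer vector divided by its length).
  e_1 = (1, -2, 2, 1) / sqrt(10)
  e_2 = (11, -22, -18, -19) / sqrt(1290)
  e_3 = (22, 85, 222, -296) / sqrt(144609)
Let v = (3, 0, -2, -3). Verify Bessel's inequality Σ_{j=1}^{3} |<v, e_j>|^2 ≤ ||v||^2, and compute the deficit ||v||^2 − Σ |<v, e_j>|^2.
Σ |<v, e_j>|^2 = 17606/1121; ||v||^2 = 22; deficit = 7056/1121

Write each e_j = u_j / sqrt(<u_j, u_j>) where u_j is the displayed integer vector. Then <v, e_j> = <v, u_j> / sqrt(<u_j, u_j>), so |<v, e_j>|^2 = <v, u_j>^2 / <u_j, u_j>.
Coefficients: <v, e_1> = -4/sqrt(10), <v, e_2> = 126/sqrt(1290), <v, e_3> = 510/sqrt(144609).
Square and sum: Σ |<v, e_j>|^2 = 17606/1121.
Compute ||v||^2 = v·v = 22.
Deficit = 22 − 17606/1121 = 7056/1121 ≥ 0, confirming Bessel's inequality. (The deficit equals ||v − Σ <v,e_j> e_j||^2, the squared distance from v to span{e_j}.)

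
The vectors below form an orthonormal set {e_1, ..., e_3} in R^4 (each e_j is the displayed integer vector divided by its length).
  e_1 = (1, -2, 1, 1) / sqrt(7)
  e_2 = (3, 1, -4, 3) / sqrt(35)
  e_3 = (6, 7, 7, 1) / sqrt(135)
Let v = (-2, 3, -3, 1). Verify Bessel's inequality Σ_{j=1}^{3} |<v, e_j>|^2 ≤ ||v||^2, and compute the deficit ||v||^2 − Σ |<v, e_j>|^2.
Σ |<v, e_j>|^2 = 521/27; ||v||^2 = 23; deficit = 100/27

Write each e_j = u_j / sqrt(<u_j, u_j>) where u_j is the displayed integer vector. Then <v, e_j> = <v, u_j> / sqrt(<u_j, u_j>), so |<v, e_j>|^2 = <v, u_j>^2 / <u_j, u_j>.
Coefficients: <v, e_1> = -10/sqrt(7), <v, e_2> = 12/sqrt(35), <v, e_3> = -11/sqrt(135).
Square and sum: Σ |<v, e_j>|^2 = 521/27.
Compute ||v||^2 = v·v = 23.
Deficit = 23 − 521/27 = 100/27 ≥ 0, confirming Bessel's inequality. (The deficit equals ||v − Σ <v,e_j> e_j||^2, the squared distance from v to span{e_j}.)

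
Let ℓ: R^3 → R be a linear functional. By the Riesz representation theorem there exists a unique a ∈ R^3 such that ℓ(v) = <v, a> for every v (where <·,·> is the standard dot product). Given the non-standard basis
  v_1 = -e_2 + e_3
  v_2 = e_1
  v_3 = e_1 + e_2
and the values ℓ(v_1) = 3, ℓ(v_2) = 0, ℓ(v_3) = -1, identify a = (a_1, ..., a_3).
a = (0, -1, 2)

Write a = (a_1, ..., a_3) in the standard basis. For each basis vector v_i, ℓ(v_i) = <v_i, a> is a linear equation in the a_j's. Collect the n equations into a matrix system V a = ℓ, where row i of V is v_i (expressed in the standard basis). Since V is invertible (lower-triangular with 1s on the diagonal, up to permutation), solve by back-substitution:
  V =
[[0, -1, 1],
 [1, 0, 0],
 [1, 1, 0]]
  V a = (3, 0, -1)
Solving gives a = (0, -1, 2).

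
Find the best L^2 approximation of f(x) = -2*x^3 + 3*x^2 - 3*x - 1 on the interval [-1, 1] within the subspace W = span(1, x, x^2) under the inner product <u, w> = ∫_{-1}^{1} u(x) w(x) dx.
g(x) = 3*x^2 - 21*x/5 - 1

The best approximation g ∈ W is the orthogonal projection of f onto W. Writing g = a_0 + a_1 x + a_2 x^2, the coefficients solve the normal equations G · a = b where
  G_{ij} = <φ_i, φ_j> and b_i = <f, φ_i>, with φ_0 = 1, φ_1 = x, φ_2 = x^2.
G =
  [2, 0, 2/3]
  [0, 2/3, 0]
  [2/3, 0, 2/5],
b = (0, -14/5, 8/15).
Solving gives a_0 = -1, a_1 = -21/5, a_2 = 3, so
  g(x) = 3*x^2 - 21*x/5 - 1.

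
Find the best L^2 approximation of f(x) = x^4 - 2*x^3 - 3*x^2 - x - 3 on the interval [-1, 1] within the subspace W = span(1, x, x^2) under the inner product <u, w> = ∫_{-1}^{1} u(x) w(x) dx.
g(x) = -15*x^2/7 - 11*x/5 - 108/35

The best approximation g ∈ W is the orthogonal projection of f onto W. Writing g = a_0 + a_1 x + a_2 x^2, the coefficients solve the normal equations G · a = b where
  G_{ij} = <φ_i, φ_j> and b_i = <f, φ_i>, with φ_0 = 1, φ_1 = x, φ_2 = x^2.
G =
  [2, 0, 2/3]
  [0, 2/3, 0]
  [2/3, 0, 2/5],
b = (-38/5, -22/15, -102/35).
Solving gives a_0 = -108/35, a_1 = -11/5, a_2 = -15/7, so
  g(x) = -15*x^2/7 - 11*x/5 - 108/35.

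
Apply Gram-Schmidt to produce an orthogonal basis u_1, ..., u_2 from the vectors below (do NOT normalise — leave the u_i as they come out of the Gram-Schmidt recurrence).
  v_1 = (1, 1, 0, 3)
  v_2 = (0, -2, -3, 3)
Orthogonal basis:
  u_1 = (1, 1, 0, 3)
  u_2 = (-7/11, -29/11, -3, 12/11)

Apply the Gram-Schmidt recurrence
  u_1 = v_1
  u_i = v_i − Σ_{j<i} ((v_i · u_j) / (u_j · u_j)) · u_j.

Step by step this gives:
  u_1 = (1, 1, 0, 3)
  u_2 = (-7/11, -29/11, -3, 12/11)

Orthogonality check:
  u_2 · u_1 = 0 (should be 0)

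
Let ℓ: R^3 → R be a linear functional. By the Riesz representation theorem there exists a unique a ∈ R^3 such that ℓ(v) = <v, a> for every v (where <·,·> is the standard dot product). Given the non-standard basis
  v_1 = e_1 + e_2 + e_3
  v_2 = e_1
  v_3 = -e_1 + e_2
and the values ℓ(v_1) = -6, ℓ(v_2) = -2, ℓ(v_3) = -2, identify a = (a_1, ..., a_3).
a = (-2, -4, 0)

Write a = (a_1, ..., a_3) in the standard basis. For each basis vector v_i, ℓ(v_i) = <v_i, a> is a linear equation in the a_j's. Collect the n equations into a matrix system V a = ℓ, where row i of V is v_i (expressed in the standard basis). Since V is invertible (lower-triangular with 1s on the diagonal, up to permutation), solve by back-substitution:
  V =
[[1, 1, 1],
 [1, 0, 0],
 [-1, 1, 0]]
  V a = (-6, -2, -2)
Solving gives a = (-2, -4, 0).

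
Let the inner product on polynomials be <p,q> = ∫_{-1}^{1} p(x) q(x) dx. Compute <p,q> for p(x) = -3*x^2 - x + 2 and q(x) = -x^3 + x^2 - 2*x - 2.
<p,q> = -32/15

Expand the product: p(x)·q(x) = 3*x^5 - 2*x^4 + 3*x^3 + 10*x^2 - 2*x - 4.
∫_{-1}^{1} of each monomial x^k gives [2/(k+1) if k even, 0 if k odd]. Integrating term-by-term (or equivalently evaluating the antiderivative F(x) = x^6/2 - 2*x^5/5 + 3*x^4/4 + 10*x^3/3 - x^2 - 4*x at the endpoints):
  F(1) − F(−1) = -49/60 − (79/60) = -32/15.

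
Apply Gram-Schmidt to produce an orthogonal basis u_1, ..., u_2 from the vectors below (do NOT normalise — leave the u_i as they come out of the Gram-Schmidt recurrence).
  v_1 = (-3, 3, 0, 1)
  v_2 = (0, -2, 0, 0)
Orthogonal basis:
  u_1 = (-3, 3, 0, 1)
  u_2 = (-18/19, -20/19, 0, 6/19)

Apply the Gram-Schmidt recurrence
  u_1 = v_1
  u_i = v_i − Σ_{j<i} ((v_i · u_j) / (u_j · u_j)) · u_j.

Step by step this gives:
  u_1 = (-3, 3, 0, 1)
  u_2 = (-18/19, -20/19, 0, 6/19)

Orthogonality check:
  u_2 · u_1 = 0 (should be 0)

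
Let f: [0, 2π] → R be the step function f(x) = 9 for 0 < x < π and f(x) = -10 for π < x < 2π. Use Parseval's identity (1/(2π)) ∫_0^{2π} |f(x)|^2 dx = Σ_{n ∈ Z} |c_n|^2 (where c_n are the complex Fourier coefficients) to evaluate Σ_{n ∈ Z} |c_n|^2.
Σ |c_n|^2 = 181/2

Parseval equates the L^2 energy of f (normalised by 1/(2π)) with the ℓ^2 sum of its Fourier coefficients: (1/(2π)) ∫_0^{2π} |f|^2 = Σ |c_n|^2.
Compute the left side: (1/(2π)) [∫_0^π 9^2 dx + ∫_π^{2π} (-10)^2 dx] = (1/(2π)) · (81π + 100π) = (81 + 100)/2 = 181/2.
So Σ_{n ∈ Z} |c_n|^2 = 181/2.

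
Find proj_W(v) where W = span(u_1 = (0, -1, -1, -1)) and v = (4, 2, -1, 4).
proj_W(v) = (0, 5/3, 5/3, 5/3)

Set up U = [u_1 | ... | u_1] ∈ R^(4×1). The projector onto W = col(U) is P = U (U^T U)^(-1) U^T.
Compute U^T U =
  [3],
and U^T v = (-5).
Solve U^T U · c = U^T v for the coefficients: c = (-5/3). The projection is proj_W(v) = U c.
Check: (v - proj_W(v)) · u_1 = 0  (should be 0).
Result: proj_W(v) = (0, 5/3, 5/3, 5/3).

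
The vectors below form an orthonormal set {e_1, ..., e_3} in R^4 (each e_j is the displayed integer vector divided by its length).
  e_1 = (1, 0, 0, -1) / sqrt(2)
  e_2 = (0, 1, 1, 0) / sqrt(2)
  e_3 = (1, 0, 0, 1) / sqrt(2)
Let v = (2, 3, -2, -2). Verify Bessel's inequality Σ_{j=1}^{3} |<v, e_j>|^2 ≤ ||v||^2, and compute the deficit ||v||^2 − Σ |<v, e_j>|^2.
Σ |<v, e_j>|^2 = 17/2; ||v||^2 = 21; deficit = 25/2

Write each e_j = u_j / sqrt(<u_j, u_j>) where u_j is the displayed integer vector. Then <v, e_j> = <v, u_j> / sqrt(<u_j, u_j>), so |<v, e_j>|^2 = <v, u_j>^2 / <u_j, u_j>.
Coefficients: <v, e_1> = 4/sqrt(2), <v, e_2> = 1/sqrt(2), <v, e_3> = 0/sqrt(2).
Square and sum: Σ |<v, e_j>|^2 = 17/2.
Compute ||v||^2 = v·v = 21.
Deficit = 21 − 17/2 = 25/2 ≥ 0, confirming Bessel's inequality. (The deficit equals ||v − Σ <v,e_j> e_j||^2, the squared distance from v to span{e_j}.)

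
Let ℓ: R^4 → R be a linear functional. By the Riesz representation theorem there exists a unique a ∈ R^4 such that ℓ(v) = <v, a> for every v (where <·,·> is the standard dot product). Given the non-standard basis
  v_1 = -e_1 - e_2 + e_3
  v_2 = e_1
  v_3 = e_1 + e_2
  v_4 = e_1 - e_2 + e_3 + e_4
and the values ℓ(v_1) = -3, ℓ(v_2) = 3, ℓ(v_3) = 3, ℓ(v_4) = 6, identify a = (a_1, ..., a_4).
a = (3, 0, 0, 3)

Write a = (a_1, ..., a_4) in the standard basis. For each basis vector v_i, ℓ(v_i) = <v_i, a> is a linear equation in the a_j's. Collect the n equations into a matrix system V a = ℓ, where row i of V is v_i (expressed in the standard basis). Since V is invertible (lower-triangular with 1s on the diagonal, up to permutation), solve by back-substitution:
  V =
[[-1, -1, 1, 0],
 [1, 0, 0, 0],
 [1, 1, 0, 0],
 [1, -1, 1, 1]]
  V a = (-3, 3, 3, 6)
Solving gives a = (3, 0, 0, 3).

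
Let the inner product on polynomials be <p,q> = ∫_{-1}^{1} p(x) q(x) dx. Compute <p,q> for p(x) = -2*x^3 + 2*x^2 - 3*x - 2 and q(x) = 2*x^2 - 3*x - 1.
<p,q> = 10

Expand the product: p(x)·q(x) = -4*x^5 + 10*x^4 - 10*x^3 + 3*x^2 + 9*x + 2.
∫_{-1}^{1} of each monomial x^k gives [2/(k+1) if k even, 0 if k odd]. Integrating term-by-term (or equivalently evaluating the antiderivative F(x) = -2*x^6/3 + 2*x^5 - 5*x^4/2 + x^3 + 9*x^2/2 + 2*x at the endpoints):
  F(1) − F(−1) = 19/3 − (-11/3) = 10.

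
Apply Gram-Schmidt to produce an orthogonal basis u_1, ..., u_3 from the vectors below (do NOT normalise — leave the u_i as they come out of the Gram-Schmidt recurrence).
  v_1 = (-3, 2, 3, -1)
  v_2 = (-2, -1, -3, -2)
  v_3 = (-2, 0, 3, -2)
Orthogonal basis:
  u_1 = (-3, 2, 3, -1)
  u_2 = (-55/23, -17/23, -60/23, -49/23)
  u_3 = (31/81, -578/405, 26/27, -451/405)

Apply the Gram-Schmidt recurrence
  u_1 = v_1
  u_i = v_i − Σ_{j<i} ((v_i · u_j) / (u_j · u_j)) · u_j.

Step by step this gives:
  u_1 = (-3, 2, 3, -1)
  u_2 = (-55/23, -17/23, -60/23, -49/23)
  u_3 = (31/81, -578/405, 26/27, -451/405)

Orthogonality check:
  u_2 · u_1 = 0 (should be 0)
  u_3 · u_1 = 0 (should be 0)
  u_3 · u_2 = 0 (should be 0)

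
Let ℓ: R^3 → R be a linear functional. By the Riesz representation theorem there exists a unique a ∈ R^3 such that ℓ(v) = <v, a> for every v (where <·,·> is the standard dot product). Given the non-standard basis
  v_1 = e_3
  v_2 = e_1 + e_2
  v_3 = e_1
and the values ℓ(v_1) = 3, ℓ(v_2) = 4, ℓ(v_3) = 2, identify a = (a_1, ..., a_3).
a = (2, 2, 3)

Write a = (a_1, ..., a_3) in the standard basis. For each basis vector v_i, ℓ(v_i) = <v_i, a> is a linear equation in the a_j's. Collect the n equations into a matrix system V a = ℓ, where row i of V is v_i (expressed in the standard basis). Since V is invertible (lower-triangular with 1s on the diagonal, up to permutation), solve by back-substitution:
  V =
[[0, 0, 1],
 [1, 1, 0],
 [1, 0, 0]]
  V a = (3, 4, 2)
Solving gives a = (2, 2, 3).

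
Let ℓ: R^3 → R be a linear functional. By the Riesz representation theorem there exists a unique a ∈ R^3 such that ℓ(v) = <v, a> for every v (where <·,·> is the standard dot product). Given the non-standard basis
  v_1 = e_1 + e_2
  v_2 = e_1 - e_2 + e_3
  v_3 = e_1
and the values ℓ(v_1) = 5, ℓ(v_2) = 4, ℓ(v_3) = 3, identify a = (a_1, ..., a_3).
a = (3, 2, 3)

Write a = (a_1, ..., a_3) in the standard basis. For each basis vector v_i, ℓ(v_i) = <v_i, a> is a linear equation in the a_j's. Collect the n equations into a matrix system V a = ℓ, where row i of V is v_i (expressed in the standard basis). Since V is invertible (lower-triangular with 1s on the diagonal, up to permutation), solve by back-substitution:
  V =
[[1, 1, 0],
 [1, -1, 1],
 [1, 0, 0]]
  V a = (5, 4, 3)
Solving gives a = (3, 2, 3).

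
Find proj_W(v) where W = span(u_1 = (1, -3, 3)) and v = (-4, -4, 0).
proj_W(v) = (8/19, -24/19, 24/19)

Set up U = [u_1 | ... | u_1] ∈ R^(3×1). The projector onto W = col(U) is P = U (U^T U)^(-1) U^T.
Compute U^T U =
  [19],
and U^T v = (8).
Solve U^T U · c = U^T v for the coefficients: c = (8/19). The projection is proj_W(v) = U c.
Check: (v - proj_W(v)) · u_1 = 0  (should be 0).
Result: proj_W(v) = (8/19, -24/19, 24/19).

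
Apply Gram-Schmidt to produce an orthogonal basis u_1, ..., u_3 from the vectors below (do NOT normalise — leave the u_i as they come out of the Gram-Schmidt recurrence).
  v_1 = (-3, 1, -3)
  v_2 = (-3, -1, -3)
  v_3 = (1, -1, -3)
Orthogonal basis:
  u_1 = (-3, 1, -3)
  u_2 = (-6/19, -36/19, -6/19)
  u_3 = (2, 0, -2)

Apply the Gram-Schmidt recurrence
  u_1 = v_1
  u_i = v_i − Σ_{j<i} ((v_i · u_j) / (u_j · u_j)) · u_j.

Step by step this gives:
  u_1 = (-3, 1, -3)
  u_2 = (-6/19, -36/19, -6/19)
  u_3 = (2, 0, -2)

Orthogonality check:
  u_2 · u_1 = 0 (should be 0)
  u_3 · u_1 = 0 (should be 0)
  u_3 · u_2 = 0 (should be 0)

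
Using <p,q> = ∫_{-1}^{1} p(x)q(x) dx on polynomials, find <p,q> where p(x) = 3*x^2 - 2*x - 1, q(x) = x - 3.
<p,q> = -4/3

Expand the product: p(x)·q(x) = 3*x^3 - 11*x^2 + 5*x + 3.
∫_{-1}^{1} of each monomial x^k gives [2/(k+1) if k even, 0 if k odd]. Integrating term-by-term (or equivalently evaluating the antiderivative F(x) = 3*x^4/4 - 11*x^3/3 + 5*x^2/2 + 3*x at the endpoints):
  F(1) − F(−1) = 31/12 − (47/12) = -4/3.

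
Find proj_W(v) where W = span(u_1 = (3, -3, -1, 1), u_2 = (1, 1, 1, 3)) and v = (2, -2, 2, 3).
proj_W(v) = (149/59, -52/59, 15/59, 179/59)

Set up U = [u_1 | ... | u_2] ∈ R^(4×2). The projector onto W = col(U) is P = U (U^T U)^(-1) U^T.
Compute U^T U =
  [20, 2]
  [2, 12],
and U^T v = (13, 11).
Solve U^T U · c = U^T v for the coefficients: c = (67/118, 97/118). The projection is proj_W(v) = U c.
Check: (v - proj_W(v)) · u_1 = 0  (should be 0).
Check: (v - proj_W(v)) · u_2 = 0  (should be 0).
Result: proj_W(v) = (149/59, -52/59, 15/59, 179/59).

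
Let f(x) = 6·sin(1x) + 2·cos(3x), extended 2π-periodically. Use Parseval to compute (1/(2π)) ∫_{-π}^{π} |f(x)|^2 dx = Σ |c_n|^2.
Σ |c_n|^2 = 20

Expand |f|^2 and use orthogonality of {sin(nx), cos(mx)} on [-π, π]:
  ∫_{-π}^{π} sin(nx)^2 dx = π, ∫ cos(mx)^2 dx = π, and cross terms integrate to 0.
So ∫_{-π}^{π} f(x)^2 dx = 6^2 · π + 2^2 · π = (36 + 4)π.
Divide by 2π: (36 + 4)/2 = 20.
By Parseval, this equals Σ |c_n|^2.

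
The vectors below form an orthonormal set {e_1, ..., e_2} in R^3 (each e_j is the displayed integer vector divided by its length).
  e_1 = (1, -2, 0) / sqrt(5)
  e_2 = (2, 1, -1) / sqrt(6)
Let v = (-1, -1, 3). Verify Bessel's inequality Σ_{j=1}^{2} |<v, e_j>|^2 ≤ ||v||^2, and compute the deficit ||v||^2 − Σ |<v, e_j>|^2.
Σ |<v, e_j>|^2 = 31/5; ||v||^2 = 11; deficit = 24/5

Write each e_j = u_j / sqrt(<u_j, u_j>) where u_j is the displayed integer vector. Then <v, e_j> = <v, u_j> / sqrt(<u_j, u_j>), so |<v, e_j>|^2 = <v, u_j>^2 / <u_j, u_j>.
Coefficients: <v, e_1> = 1/sqrt(5), <v, e_2> = -6/sqrt(6).
Square and sum: Σ |<v, e_j>|^2 = 31/5.
Compute ||v||^2 = v·v = 11.
Deficit = 11 − 31/5 = 24/5 ≥ 0, confirming Bessel's inequality. (The deficit equals ||v − Σ <v,e_j> e_j||^2, the squared distance from v to span{e_j}.)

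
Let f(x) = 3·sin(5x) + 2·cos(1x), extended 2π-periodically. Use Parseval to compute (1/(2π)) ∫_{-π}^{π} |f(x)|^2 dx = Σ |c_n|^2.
Σ |c_n|^2 = 13/2

Expand |f|^2 and use orthogonality of {sin(nx), cos(mx)} on [-π, π]:
  ∫_{-π}^{π} sin(nx)^2 dx = π, ∫ cos(mx)^2 dx = π, and cross terms integrate to 0.
So ∫_{-π}^{π} f(x)^2 dx = 3^2 · π + 2^2 · π = (9 + 4)π.
Divide by 2π: (9 + 4)/2 = 13/2.
By Parseval, this equals Σ |c_n|^2.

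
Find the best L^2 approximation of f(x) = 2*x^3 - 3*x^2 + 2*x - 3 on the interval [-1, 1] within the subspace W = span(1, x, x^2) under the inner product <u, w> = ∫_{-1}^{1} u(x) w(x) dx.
g(x) = -3*x^2 + 16*x/5 - 3

The best approximation g ∈ W is the orthogonal projection of f onto W. Writing g = a_0 + a_1 x + a_2 x^2, the coefficients solve the normal equations G · a = b where
  G_{ij} = <φ_i, φ_j> and b_i = <f, φ_i>, with φ_0 = 1, φ_1 = x, φ_2 = x^2.
G =
  [2, 0, 2/3]
  [0, 2/3, 0]
  [2/3, 0, 2/5],
b = (-8, 32/15, -16/5).
Solving gives a_0 = -3, a_1 = 16/5, a_2 = -3, so
  g(x) = -3*x^2 + 16*x/5 - 3.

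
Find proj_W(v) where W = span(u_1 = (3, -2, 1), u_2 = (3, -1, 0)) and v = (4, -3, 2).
proj_W(v) = (75/19, -60/19, 35/19)

Set up U = [u_1 | ... | u_2] ∈ R^(3×2). The projector onto W = col(U) is P = U (U^T U)^(-1) U^T.
Compute U^T U =
  [14, 11]
  [11, 10],
and U^T v = (20, 15).
Solve U^T U · c = U^T v for the coefficients: c = (35/19, -10/19). The projection is proj_W(v) = U c.
Check: (v - proj_W(v)) · u_1 = 0  (should be 0).
Check: (v - proj_W(v)) · u_2 = 0  (should be 0).
Result: proj_W(v) = (75/19, -60/19, 35/19).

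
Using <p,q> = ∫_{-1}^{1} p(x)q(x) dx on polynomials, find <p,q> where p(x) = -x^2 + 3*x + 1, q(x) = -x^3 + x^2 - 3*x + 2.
<p,q> = -64/15

Expand the product: p(x)·q(x) = x^5 - 4*x^4 + 5*x^3 - 10*x^2 + 3*x + 2.
∫_{-1}^{1} of each monomial x^k gives [2/(k+1) if k even, 0 if k odd]. Integrating term-by-term (or equivalently evaluating the antiderivative F(x) = x^6/6 - 4*x^5/5 + 5*x^4/4 - 10*x^3/3 + 3*x^2/2 + 2*x at the endpoints):
  F(1) − F(−1) = 47/60 − (101/20) = -64/15.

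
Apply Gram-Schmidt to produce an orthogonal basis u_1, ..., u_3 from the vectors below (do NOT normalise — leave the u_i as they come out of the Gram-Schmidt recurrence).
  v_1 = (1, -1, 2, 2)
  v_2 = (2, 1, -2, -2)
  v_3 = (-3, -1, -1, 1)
Orthogonal basis:
  u_1 = (1, -1, 2, 2)
  u_2 = (27/10, 3/10, -3/5, -3/5)
  u_3 = (0, -8/9, -11/9, 7/9)

Apply the Gram-Schmidt recurrence
  u_1 = v_1
  u_i = v_i − Σ_{j<i} ((v_i · u_j) / (u_j · u_j)) · u_j.

Step by step this gives:
  u_1 = (1, -1, 2, 2)
  u_2 = (27/10, 3/10, -3/5, -3/5)
  u_3 = (0, -8/9, -11/9, 7/9)

Orthogonality check:
  u_2 · u_1 = 0 (should be 0)
  u_3 · u_1 = 0 (should be 0)
  u_3 · u_2 = 0 (should be 0)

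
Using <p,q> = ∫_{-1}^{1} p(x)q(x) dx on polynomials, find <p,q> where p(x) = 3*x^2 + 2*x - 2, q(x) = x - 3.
<p,q> = 22/3

Expand the product: p(x)·q(x) = 3*x^3 - 7*x^2 - 8*x + 6.
∫_{-1}^{1} of each monomial x^k gives [2/(k+1) if k even, 0 if k odd]. Integrating term-by-term (or equivalently evaluating the antiderivative F(x) = 3*x^4/4 - 7*x^3/3 - 4*x^2 + 6*x at the endpoints):
  F(1) − F(−1) = 5/12 − (-83/12) = 22/3.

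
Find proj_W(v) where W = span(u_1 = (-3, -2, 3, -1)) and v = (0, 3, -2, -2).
proj_W(v) = (30/23, 20/23, -30/23, 10/23)

Set up U = [u_1 | ... | u_1] ∈ R^(4×1). The projector onto W = col(U) is P = U (U^T U)^(-1) U^T.
Compute U^T U =
  [23],
and U^T v = (-10).
Solve U^T U · c = U^T v for the coefficients: c = (-10/23). The projection is proj_W(v) = U c.
Check: (v - proj_W(v)) · u_1 = 0  (should be 0).
Result: proj_W(v) = (30/23, 20/23, -30/23, 10/23).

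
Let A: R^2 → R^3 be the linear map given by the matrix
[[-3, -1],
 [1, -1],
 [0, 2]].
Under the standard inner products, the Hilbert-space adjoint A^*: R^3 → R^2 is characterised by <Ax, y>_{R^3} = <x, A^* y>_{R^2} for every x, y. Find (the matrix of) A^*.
A^* = A^T =
[[-3, 1, 0],
 [-1, -1, 2]]

For real matrices with standard dot products, the defining identity <Ax, y> = <x, A^* y> gives (Ax)^T y = x^T (A^*) y, i.e. x^T A^T y = x^T (A^*) y. Since this holds for all x, y, we must have A^* = A^T. Therefore
A^* =
[[-3, 1, 0],
 [-1, -1, 2]].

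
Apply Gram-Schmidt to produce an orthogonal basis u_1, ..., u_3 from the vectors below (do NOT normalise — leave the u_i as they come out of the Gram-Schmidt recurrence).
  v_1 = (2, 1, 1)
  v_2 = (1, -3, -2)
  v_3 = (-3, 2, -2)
Orthogonal basis:
  u_1 = (2, 1, 1)
  u_2 = (2, -5/2, -3/2)
  u_3 = (7/25, 7/5, -49/25)

Apply the Gram-Schmidt recurrence
  u_1 = v_1
  u_i = v_i − Σ_{j<i} ((v_i · u_j) / (u_j · u_j)) · u_j.

Step by step this gives:
  u_1 = (2, 1, 1)
  u_2 = (2, -5/2, -3/2)
  u_3 = (7/25, 7/5, -49/25)

Orthogonality check:
  u_2 · u_1 = 0 (should be 0)
  u_3 · u_1 = 0 (should be 0)
  u_3 · u_2 = 0 (should be 0)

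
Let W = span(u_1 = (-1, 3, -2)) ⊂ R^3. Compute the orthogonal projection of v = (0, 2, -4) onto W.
proj_W(v) = (-1, 3, -2)

Set up U = [u_1 | ... | u_1] ∈ R^(3×1). The projector onto W = col(U) is P = U (U^T U)^(-1) U^T.
Compute U^T U =
  [14],
and U^T v = (14).
Solve U^T U · c = U^T v for the coefficients: c = (1). The projection is proj_W(v) = U c.
Check: (v - proj_W(v)) · u_1 = 0  (should be 0).
Result: proj_W(v) = (-1, 3, -2).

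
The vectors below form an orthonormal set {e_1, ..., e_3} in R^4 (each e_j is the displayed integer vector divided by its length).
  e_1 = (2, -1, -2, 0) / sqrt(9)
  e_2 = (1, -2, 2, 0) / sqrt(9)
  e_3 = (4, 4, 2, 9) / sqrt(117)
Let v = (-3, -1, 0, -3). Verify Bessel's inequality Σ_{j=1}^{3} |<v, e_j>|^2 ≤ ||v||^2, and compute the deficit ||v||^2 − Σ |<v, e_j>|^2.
Σ |<v, e_j>|^2 = 243/13; ||v||^2 = 19; deficit = 4/13

Write each e_j = u_j / sqrt(<u_j, u_j>) where u_j is the displayed integer vector. Then <v, e_j> = <v, u_j> / sqrt(<u_j, u_j>), so |<v, e_j>|^2 = <v, u_j>^2 / <u_j, u_j>.
Coefficients: <v, e_1> = -5/sqrt(9), <v, e_2> = -1/sqrt(9), <v, e_3> = -43/sqrt(117).
Square and sum: Σ |<v, e_j>|^2 = 243/13.
Compute ||v||^2 = v·v = 19.
Deficit = 19 − 243/13 = 4/13 ≥ 0, confirming Bessel's inequality. (The deficit equals ||v − Σ <v,e_j> e_j||^2, the squared distance from v to span{e_j}.)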